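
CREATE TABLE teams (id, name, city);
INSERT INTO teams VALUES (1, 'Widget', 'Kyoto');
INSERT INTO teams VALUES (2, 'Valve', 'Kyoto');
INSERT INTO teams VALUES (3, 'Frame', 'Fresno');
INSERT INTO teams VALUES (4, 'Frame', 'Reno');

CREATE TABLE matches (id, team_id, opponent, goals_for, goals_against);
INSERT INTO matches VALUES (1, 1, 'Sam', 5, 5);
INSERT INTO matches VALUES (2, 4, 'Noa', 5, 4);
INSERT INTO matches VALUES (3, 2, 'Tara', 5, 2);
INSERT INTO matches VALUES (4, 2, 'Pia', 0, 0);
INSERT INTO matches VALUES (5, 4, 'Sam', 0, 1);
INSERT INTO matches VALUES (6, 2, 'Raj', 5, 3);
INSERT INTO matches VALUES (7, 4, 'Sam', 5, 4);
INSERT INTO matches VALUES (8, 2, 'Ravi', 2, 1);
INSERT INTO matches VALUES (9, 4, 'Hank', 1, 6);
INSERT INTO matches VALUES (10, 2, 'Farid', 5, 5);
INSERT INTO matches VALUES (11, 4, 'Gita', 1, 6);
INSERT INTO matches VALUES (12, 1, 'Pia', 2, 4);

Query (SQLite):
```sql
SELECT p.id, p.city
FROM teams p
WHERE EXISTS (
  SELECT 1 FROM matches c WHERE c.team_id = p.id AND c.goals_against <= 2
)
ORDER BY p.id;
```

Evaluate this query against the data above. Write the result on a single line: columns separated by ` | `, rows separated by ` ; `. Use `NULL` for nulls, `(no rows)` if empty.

2 | Kyoto ; 4 | Reno

For each teams row, check whether any matches with matching team_id has goals_against <= 2.
Keep rows where that is true.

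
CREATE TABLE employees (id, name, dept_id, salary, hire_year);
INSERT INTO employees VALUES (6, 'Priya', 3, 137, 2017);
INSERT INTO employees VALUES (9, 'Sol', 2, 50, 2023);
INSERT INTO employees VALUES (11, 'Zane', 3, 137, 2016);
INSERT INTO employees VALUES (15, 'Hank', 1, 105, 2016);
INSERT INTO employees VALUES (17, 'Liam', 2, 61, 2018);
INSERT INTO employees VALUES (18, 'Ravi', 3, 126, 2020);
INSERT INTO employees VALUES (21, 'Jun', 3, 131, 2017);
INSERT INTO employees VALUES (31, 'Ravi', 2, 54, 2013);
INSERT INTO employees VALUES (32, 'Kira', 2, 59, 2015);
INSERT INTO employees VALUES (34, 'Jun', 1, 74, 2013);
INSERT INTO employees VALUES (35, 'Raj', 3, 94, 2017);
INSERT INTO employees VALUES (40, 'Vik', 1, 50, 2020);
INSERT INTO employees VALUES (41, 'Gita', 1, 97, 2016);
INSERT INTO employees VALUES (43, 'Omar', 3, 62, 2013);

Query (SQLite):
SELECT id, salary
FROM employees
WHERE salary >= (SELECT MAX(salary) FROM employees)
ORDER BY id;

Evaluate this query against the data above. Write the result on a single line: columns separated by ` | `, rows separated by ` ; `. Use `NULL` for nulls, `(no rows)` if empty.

6 | 137 ; 11 | 137

Scalar subquery: MAX(salary) over all employees rows = 137.
Keep rows where salary >= that value.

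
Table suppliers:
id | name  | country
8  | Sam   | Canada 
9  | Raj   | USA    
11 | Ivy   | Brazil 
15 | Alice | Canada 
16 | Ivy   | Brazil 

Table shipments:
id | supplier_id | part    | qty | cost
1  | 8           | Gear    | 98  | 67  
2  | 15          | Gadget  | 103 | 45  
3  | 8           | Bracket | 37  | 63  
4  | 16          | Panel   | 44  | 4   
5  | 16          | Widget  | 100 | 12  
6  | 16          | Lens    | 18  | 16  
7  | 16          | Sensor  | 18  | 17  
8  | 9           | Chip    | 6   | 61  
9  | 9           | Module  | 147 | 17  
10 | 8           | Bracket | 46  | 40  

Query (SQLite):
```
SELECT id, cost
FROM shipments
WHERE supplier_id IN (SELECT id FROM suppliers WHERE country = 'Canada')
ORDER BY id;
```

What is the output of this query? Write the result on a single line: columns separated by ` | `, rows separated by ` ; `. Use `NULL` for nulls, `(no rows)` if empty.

1 | 67 ; 2 | 45 ; 3 | 63 ; 10 | 40

Inner query: suppliers.id where country = 'Canada'.
Outer: keep shipments rows whose supplier_id is in that set.
Inner query → {8, 15}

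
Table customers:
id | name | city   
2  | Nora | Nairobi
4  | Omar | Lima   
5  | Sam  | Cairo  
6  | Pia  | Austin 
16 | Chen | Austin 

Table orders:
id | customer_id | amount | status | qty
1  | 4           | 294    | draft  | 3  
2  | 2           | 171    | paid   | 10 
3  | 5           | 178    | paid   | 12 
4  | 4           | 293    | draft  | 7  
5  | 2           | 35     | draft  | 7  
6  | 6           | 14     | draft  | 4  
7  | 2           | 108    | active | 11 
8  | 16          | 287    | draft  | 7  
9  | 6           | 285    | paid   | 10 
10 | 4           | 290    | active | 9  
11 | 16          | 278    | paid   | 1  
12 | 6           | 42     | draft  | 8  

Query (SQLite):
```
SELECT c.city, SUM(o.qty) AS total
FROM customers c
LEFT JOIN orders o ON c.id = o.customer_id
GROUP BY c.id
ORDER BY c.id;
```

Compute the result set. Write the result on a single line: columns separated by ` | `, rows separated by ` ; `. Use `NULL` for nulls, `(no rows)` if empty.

Nairobi | 28 ; Lima | 19 ; Cairo | 12 ; Austin | 22 ; Austin | 8

LEFT JOIN keeps every customers row; unmatched ones get NULL for orders columns.
Group by customers.id and compute SUM(o.qty). SUM over an all-NULL group is NULL.
  2: ids {2, 5, 7} → SUM(o.qty)=28
  4: ids {1, 4, 10} → SUM(o.qty)=19
  5: ids {3} → SUM(o.qty)=12
  6: ids {6, 9, 12} → SUM(o.qty)=22
  16: ids {8, 11} → SUM(o.qty)=8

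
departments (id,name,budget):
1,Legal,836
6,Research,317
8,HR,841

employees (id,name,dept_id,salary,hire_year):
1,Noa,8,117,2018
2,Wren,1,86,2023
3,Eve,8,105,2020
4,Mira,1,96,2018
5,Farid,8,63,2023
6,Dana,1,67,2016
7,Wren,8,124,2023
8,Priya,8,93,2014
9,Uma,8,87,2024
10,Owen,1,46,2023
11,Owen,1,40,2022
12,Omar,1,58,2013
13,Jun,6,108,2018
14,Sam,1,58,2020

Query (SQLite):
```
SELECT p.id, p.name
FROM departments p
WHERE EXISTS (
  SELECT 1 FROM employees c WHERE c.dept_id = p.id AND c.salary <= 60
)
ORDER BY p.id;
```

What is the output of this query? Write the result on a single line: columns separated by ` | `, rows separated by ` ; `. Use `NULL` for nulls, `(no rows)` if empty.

1 | Legal

For each departments row, check whether any employees with matching dept_id has salary <= 60.
Keep rows where that is true.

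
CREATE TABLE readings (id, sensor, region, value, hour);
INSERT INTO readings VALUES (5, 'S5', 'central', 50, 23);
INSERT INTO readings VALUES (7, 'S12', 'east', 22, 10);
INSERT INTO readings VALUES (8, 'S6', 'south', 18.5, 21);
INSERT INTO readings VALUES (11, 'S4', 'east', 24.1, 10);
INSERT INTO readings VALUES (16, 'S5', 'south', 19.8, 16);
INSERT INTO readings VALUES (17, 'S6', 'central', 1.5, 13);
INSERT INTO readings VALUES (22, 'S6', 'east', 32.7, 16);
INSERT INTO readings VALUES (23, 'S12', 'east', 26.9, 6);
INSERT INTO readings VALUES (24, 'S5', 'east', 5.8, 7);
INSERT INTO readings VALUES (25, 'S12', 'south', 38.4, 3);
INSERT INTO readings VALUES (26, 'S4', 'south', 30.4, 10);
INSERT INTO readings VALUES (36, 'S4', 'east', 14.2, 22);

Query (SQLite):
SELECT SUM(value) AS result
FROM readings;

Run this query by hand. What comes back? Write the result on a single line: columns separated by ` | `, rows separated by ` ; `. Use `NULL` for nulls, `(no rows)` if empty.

284.3

All value values: [50, 22, 18.5, 24.1, 19.8, 1.5, 32.7, 26.9, 5.8, 38.4, 30.4, 14.2].
SUM of non-NULL values = 284.3.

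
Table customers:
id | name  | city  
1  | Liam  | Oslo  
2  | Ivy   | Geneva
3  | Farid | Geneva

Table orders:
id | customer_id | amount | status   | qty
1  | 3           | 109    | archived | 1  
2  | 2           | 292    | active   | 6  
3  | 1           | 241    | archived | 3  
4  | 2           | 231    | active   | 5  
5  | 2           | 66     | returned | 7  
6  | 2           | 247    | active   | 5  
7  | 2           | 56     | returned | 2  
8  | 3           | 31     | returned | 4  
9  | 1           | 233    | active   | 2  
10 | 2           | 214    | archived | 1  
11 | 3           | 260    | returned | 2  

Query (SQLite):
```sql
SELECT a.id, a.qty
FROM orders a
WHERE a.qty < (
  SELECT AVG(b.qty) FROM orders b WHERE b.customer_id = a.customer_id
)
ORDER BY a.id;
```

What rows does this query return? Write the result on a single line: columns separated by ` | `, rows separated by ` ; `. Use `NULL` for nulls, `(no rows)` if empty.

1 | 1 ; 7 | 2 ; 9 | 2 ; 10 | 1 ; 11 | 2

For each orders row a, compute AVG(qty) over rows sharing a.customer_id.
Keep row a if a.qty < that per-group AVG.
  customer_id=1: AVG(qty) = 2.5
  customer_id=2: AVG(qty) = 4.333333
  customer_id=3: AVG(qty) = 2.333333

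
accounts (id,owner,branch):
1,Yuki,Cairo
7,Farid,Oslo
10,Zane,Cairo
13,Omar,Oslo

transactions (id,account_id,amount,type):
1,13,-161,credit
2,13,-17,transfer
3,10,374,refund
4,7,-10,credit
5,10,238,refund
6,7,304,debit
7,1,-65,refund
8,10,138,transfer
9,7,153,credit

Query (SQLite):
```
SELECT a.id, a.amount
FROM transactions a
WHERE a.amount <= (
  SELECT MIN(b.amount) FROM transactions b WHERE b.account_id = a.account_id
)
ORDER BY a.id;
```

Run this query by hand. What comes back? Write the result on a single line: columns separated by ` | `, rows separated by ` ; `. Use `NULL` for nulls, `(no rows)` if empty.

1 | -161 ; 4 | -10 ; 7 | -65 ; 8 | 138

For each transactions row a, compute MIN(amount) over rows sharing a.account_id.
Keep row a if a.amount <= that per-group MIN.
  account_id=1: MIN(amount) = -65
  account_id=7: MIN(amount) = -10
  account_id=10: MIN(amount) = 138
  account_id=13: MIN(amount) = -161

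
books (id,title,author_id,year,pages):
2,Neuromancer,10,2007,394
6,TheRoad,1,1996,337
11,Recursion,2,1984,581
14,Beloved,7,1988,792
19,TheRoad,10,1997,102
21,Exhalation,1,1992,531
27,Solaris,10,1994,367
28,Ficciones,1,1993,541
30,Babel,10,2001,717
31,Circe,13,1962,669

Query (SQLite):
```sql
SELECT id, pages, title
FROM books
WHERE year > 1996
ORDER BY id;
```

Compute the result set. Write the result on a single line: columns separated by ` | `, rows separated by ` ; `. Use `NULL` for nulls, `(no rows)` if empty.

2 | 394 | Neuromancer ; 19 | 102 | TheRoad ; 30 | 717 | Babel

year > 1996: ids {2, 19, 30}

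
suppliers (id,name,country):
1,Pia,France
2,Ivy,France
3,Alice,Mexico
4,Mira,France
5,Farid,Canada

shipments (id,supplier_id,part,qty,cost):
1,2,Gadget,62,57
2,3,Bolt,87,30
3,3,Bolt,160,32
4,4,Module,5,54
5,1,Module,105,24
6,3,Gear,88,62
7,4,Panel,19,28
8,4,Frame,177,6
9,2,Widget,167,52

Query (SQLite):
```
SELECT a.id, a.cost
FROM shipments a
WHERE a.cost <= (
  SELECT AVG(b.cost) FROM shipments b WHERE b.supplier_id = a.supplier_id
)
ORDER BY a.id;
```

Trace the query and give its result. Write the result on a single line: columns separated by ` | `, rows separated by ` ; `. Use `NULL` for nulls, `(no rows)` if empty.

For each shipments row a, compute AVG(cost) over rows sharing a.supplier_id.
Keep row a if a.cost <= that per-group AVG.
  supplier_id=1: AVG(cost) = 24.0
  supplier_id=2: AVG(cost) = 54.5
  supplier_id=3: AVG(cost) = 41.333333
  supplier_id=4: AVG(cost) = 29.333333

2 | 30 ; 3 | 32 ; 5 | 24 ; 7 | 28 ; 8 | 6 ; 9 | 52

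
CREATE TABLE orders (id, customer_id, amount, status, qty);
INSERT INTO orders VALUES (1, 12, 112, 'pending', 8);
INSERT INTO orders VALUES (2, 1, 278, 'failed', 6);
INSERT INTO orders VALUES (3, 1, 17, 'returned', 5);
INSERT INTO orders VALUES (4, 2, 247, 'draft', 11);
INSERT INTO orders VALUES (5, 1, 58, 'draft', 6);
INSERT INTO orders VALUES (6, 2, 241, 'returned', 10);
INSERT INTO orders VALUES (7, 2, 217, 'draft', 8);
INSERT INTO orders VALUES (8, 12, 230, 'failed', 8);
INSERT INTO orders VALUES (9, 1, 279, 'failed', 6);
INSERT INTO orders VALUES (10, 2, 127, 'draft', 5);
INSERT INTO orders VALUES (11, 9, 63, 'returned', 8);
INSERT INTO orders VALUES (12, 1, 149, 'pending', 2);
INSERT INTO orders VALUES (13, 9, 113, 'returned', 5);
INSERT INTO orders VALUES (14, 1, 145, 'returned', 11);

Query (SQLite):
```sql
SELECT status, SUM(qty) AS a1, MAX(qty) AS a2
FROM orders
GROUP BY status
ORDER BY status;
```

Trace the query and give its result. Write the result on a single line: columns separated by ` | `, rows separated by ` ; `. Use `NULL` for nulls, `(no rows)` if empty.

draft | 30 | 11 ; failed | 20 | 8 ; pending | 10 | 8 ; returned | 39 | 11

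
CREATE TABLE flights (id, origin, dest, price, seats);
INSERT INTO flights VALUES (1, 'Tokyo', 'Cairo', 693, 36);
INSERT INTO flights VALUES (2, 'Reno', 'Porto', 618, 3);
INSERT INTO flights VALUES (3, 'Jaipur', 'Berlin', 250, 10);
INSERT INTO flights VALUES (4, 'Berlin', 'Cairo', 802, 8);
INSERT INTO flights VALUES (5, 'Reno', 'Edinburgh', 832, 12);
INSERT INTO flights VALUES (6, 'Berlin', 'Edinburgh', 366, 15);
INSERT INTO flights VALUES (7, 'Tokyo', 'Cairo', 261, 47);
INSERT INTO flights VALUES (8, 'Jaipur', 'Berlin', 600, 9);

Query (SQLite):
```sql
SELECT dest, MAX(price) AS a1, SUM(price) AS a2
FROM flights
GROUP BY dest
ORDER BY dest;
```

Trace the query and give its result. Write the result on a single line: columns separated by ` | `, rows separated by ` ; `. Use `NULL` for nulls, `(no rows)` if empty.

Berlin | 600 | 850 ; Cairo | 802 | 1756 ; Edinburgh | 832 | 1198 ; Porto | 618 | 618

Group flights by dest.
Per group compute: MAX(price), SUM(price).
  Berlin: ids {3, 8} → MAX(price)=600, SUM(price)=850
  Cairo: ids {1, 4, 7} → MAX(price)=802, SUM(price)=1756
  Edinburgh: ids {5, 6} → MAX(price)=832, SUM(price)=1198
  Porto: ids {2} → MAX(price)=618, SUM(price)=618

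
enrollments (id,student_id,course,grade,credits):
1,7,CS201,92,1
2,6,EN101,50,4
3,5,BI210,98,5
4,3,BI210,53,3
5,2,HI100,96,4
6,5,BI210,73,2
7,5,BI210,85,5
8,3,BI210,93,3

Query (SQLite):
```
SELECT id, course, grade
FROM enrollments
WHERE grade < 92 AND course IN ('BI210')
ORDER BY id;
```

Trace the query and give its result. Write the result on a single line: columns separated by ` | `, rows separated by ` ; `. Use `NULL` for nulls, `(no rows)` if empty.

4 | BI210 | 53 ; 6 | BI210 | 73 ; 7 | BI210 | 85

grade < 92: ids {2, 4, 6, 7}
course IN ('BI210'): ids {3, 4, 6, 7, 8}
Combine with AND.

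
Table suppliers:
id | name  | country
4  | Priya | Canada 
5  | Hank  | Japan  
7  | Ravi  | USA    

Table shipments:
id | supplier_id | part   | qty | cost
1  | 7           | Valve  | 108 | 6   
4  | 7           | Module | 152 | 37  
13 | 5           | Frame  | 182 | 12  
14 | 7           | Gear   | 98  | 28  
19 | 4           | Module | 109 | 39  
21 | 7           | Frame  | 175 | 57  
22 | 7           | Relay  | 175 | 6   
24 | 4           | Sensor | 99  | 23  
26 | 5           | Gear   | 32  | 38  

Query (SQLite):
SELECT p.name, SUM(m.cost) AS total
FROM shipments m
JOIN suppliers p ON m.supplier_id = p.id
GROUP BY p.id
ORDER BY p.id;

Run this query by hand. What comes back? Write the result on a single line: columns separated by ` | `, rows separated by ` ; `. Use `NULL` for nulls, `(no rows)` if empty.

Join each shipments row to its suppliers via supplier_id.
Group joined rows by suppliers.id; compute SUM(m.cost) per group.
  4: ids {19, 24} → SUM(m.cost)=62
  5: ids {13, 26} → SUM(m.cost)=50
  7: ids {1, 4, 14, 21, 22} → SUM(m.cost)=134

Priya | 62 ; Hank | 50 ; Ravi | 134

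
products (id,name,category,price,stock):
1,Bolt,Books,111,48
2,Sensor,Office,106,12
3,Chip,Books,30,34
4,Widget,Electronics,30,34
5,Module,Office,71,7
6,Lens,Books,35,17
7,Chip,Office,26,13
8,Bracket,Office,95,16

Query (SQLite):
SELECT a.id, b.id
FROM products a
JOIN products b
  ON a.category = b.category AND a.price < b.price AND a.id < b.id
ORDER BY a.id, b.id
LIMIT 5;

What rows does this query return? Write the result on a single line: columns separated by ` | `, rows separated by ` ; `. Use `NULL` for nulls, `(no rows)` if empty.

3 | 6 ; 5 | 8 ; 7 | 8

Pairs (a,b) with same category, a.price < b.price, a.id < b.id.
category groups: Books:{1,3,6} Electronics:{4} Office:{2,5,7,8}
Ordered by (a.id, b.id); first 5.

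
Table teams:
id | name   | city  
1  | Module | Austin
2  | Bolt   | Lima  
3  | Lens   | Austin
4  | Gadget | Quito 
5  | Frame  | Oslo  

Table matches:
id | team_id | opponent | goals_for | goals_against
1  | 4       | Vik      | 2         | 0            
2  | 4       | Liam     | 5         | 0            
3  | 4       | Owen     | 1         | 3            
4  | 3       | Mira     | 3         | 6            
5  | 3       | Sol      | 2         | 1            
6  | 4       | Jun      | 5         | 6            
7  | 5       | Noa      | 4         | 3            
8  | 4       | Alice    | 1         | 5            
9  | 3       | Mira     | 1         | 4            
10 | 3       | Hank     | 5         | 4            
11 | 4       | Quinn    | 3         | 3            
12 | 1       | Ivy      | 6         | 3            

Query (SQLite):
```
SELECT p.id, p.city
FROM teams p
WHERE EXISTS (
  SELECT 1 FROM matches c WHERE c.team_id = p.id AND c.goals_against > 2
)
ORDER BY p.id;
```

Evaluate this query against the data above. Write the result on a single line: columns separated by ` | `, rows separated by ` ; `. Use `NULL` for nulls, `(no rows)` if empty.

1 | Austin ; 3 | Austin ; 4 | Quito ; 5 | Oslo

For each teams row, check whether any matches with matching team_id has goals_against > 2.
Keep rows where that is true.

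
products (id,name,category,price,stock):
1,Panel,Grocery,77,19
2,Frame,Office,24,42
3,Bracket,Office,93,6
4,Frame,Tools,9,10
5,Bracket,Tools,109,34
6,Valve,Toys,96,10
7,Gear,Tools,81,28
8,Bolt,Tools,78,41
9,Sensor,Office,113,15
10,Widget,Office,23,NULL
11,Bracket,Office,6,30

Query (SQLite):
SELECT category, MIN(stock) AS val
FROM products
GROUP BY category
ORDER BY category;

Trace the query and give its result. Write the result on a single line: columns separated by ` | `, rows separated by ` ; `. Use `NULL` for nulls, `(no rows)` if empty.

Partition products by category; compute MIN(stock) within each group.
  Grocery: ids {1} → MIN(stock)=19
  Office: ids {2, 3, 9, 10, 11} → MIN(stock)=6
  Tools: ids {4, 5, 7, 8} → MIN(stock)=10
  Toys: ids {6} → MIN(stock)=10

Grocery | 19 ; Office | 6 ; Tools | 10 ; Toys | 10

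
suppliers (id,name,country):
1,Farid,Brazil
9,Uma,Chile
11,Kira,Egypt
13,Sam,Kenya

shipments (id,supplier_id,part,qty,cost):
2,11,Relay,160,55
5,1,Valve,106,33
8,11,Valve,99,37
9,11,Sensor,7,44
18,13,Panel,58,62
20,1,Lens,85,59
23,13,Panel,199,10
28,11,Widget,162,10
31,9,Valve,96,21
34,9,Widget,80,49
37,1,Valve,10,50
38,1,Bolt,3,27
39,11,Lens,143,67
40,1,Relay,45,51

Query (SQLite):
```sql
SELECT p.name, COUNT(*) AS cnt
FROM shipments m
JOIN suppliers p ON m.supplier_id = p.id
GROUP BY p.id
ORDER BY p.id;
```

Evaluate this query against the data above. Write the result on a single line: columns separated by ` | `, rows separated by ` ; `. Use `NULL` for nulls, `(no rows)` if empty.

Join each shipments row to its suppliers via supplier_id.
Group joined rows by suppliers.id; compute COUNT(*) per group.
  1: ids {5, 20, 37, 38, 40} → COUNT(*)=5
  9: ids {31, 34} → COUNT(*)=2
  11: ids {2, 8, 9, 28, 39} → COUNT(*)=5
  13: ids {18, 23} → COUNT(*)=2

Farid | 5 ; Uma | 2 ; Kira | 5 ; Sam | 2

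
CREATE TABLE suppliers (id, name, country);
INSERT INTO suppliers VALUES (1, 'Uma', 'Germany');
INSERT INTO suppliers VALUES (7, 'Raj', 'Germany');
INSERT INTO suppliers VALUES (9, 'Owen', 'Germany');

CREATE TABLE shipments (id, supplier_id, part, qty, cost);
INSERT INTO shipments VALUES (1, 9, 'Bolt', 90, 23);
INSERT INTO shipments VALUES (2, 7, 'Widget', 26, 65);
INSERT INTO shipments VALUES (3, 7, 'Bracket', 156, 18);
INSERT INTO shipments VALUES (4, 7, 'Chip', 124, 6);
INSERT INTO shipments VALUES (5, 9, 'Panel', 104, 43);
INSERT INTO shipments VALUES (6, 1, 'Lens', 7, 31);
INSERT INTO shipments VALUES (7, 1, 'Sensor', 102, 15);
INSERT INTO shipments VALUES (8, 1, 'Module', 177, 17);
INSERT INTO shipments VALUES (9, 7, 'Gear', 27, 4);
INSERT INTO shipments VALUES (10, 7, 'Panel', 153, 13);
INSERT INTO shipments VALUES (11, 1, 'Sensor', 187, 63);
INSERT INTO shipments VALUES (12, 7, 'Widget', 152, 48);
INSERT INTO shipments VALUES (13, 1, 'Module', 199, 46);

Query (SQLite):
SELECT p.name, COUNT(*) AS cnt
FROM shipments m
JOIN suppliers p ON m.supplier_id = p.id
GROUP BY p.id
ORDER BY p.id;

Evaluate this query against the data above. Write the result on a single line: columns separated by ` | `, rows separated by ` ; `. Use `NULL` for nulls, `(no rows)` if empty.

Uma | 5 ; Raj | 6 ; Owen | 2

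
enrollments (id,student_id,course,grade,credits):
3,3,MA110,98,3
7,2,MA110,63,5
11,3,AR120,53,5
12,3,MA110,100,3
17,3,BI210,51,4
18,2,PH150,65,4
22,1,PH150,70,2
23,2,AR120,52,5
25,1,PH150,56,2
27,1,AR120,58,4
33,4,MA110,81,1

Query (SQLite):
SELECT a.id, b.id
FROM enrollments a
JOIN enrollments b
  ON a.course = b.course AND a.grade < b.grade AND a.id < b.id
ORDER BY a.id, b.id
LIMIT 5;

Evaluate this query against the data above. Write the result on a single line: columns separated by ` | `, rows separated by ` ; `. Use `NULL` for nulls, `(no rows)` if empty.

Pairs (a,b) with same course, a.grade < b.grade, a.id < b.id.
course groups: AR120:{11,23,27} BI210:{17} MA110:{3,7,12,33} PH150:{18,22,25}
Ordered by (a.id, b.id); first 5.

3 | 12 ; 7 | 12 ; 7 | 33 ; 11 | 27 ; 18 | 22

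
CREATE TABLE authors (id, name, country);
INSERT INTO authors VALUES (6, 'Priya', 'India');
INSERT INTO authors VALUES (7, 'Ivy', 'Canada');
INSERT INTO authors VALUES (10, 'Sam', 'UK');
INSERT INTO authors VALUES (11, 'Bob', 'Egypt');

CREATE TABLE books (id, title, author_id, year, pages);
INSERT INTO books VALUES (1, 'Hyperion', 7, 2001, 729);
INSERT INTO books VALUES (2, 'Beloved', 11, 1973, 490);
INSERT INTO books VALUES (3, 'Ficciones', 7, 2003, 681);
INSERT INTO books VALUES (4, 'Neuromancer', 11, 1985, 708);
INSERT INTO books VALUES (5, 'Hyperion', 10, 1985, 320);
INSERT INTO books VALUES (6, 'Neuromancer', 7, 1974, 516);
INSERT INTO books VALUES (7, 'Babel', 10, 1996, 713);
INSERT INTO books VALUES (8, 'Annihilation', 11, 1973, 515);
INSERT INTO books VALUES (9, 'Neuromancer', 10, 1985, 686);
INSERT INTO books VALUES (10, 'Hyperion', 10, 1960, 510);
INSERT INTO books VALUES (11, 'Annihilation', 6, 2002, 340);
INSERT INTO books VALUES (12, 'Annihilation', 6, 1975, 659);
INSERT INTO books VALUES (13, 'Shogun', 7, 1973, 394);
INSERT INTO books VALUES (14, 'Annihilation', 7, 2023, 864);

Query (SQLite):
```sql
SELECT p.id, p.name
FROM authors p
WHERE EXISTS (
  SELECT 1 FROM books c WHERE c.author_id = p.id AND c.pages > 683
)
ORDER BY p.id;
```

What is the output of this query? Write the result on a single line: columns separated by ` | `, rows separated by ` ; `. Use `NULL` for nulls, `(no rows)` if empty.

For each authors row, check whether any books with matching author_id has pages > 683.
Keep rows where that is true.

7 | Ivy ; 10 | Sam ; 11 | Bob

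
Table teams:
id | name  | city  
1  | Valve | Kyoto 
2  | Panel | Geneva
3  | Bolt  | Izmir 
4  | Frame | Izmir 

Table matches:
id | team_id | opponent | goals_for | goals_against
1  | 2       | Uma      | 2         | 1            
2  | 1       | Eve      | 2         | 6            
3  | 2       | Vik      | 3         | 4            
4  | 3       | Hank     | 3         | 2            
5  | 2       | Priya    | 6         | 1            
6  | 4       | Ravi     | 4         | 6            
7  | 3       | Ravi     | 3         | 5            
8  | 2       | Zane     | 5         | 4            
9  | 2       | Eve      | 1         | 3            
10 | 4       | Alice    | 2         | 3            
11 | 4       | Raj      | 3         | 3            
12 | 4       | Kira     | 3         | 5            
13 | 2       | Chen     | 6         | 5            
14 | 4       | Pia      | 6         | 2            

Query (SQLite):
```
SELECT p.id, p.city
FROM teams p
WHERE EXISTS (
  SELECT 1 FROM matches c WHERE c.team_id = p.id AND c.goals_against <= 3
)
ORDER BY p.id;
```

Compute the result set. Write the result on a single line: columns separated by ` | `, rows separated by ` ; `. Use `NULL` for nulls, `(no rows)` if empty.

2 | Geneva ; 3 | Izmir ; 4 | Izmir

For each teams row, check whether any matches with matching team_id has goals_against <= 3.
Keep rows where that is true.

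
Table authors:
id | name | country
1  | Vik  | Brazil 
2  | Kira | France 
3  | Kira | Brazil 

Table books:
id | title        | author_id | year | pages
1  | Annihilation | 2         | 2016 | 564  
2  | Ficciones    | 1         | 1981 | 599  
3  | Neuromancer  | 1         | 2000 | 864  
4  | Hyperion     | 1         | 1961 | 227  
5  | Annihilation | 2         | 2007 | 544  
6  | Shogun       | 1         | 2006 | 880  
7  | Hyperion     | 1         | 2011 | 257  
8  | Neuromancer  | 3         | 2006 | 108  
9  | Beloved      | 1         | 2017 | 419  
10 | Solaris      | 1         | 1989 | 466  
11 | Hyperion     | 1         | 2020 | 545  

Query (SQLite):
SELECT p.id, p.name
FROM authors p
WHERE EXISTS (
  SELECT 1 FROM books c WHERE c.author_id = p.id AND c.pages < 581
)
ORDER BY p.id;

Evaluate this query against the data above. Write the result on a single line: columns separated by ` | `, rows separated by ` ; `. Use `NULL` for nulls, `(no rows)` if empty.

For each authors row, check whether any books with matching author_id has pages < 581.
Keep rows where that is true.

1 | Vik ; 2 | Kira ; 3 | Kira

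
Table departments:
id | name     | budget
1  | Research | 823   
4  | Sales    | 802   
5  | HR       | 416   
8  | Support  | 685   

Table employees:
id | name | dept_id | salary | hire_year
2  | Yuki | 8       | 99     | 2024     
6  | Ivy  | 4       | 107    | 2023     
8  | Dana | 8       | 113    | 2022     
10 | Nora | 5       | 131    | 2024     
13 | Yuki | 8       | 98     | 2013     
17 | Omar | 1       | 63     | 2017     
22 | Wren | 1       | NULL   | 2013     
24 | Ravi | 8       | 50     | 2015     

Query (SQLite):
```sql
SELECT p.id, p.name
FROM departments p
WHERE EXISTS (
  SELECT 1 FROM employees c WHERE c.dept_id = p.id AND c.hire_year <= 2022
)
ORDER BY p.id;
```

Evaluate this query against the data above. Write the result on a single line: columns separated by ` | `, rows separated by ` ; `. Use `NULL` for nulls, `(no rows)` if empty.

For each departments row, check whether any employees with matching dept_id has hire_year <= 2022.
Keep rows where that is true.

1 | Research ; 8 | Support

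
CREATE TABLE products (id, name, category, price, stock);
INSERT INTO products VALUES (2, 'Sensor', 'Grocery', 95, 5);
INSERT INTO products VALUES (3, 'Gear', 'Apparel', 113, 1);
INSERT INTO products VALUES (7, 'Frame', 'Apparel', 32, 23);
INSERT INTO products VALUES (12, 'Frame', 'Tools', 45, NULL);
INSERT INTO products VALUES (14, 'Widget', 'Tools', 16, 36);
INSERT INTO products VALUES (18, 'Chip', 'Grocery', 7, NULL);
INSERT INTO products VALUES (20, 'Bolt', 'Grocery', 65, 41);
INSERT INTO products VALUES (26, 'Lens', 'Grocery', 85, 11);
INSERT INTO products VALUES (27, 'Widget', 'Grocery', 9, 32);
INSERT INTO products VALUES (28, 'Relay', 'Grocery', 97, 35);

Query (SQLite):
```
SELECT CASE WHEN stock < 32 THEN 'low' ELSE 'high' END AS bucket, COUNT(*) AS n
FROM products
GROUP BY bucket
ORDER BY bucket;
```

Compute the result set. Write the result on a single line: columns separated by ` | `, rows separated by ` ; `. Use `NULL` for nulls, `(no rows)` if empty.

high | 6 ; low | 4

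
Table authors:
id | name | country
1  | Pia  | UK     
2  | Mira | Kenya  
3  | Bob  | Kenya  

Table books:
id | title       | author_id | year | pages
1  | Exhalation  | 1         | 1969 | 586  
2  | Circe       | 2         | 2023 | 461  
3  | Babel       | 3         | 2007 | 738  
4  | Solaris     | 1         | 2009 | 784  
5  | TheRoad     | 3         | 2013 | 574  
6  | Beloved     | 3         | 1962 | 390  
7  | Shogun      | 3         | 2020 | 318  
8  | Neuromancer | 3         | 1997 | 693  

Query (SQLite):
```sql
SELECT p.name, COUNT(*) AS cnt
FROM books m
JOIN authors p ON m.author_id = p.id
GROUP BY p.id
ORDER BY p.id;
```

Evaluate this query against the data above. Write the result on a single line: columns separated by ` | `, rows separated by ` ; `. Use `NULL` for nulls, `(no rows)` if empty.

Pia | 2 ; Mira | 1 ; Bob | 5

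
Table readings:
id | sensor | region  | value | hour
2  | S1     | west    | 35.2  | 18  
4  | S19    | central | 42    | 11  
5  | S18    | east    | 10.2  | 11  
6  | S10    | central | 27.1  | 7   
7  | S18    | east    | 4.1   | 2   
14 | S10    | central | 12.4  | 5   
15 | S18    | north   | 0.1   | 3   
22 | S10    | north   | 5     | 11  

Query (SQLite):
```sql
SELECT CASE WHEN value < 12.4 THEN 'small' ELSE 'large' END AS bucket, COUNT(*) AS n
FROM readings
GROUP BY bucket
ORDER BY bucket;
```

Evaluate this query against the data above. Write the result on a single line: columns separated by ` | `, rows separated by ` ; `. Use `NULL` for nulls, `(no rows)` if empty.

large | 4 ; small | 4

Bucket rows by value < 12.4 → 'small' else 'large'; count each bucket.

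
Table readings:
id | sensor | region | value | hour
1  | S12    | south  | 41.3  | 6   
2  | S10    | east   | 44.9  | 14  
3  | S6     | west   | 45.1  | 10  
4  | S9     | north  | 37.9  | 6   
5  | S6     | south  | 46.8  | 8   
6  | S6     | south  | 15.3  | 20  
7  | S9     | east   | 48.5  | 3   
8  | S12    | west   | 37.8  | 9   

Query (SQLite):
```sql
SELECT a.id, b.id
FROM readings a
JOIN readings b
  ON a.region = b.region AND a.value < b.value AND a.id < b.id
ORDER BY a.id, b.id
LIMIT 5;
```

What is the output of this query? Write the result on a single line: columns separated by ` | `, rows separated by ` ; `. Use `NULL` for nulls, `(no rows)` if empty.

1 | 5 ; 2 | 7

Pairs (a,b) with same region, a.value < b.value, a.id < b.id.
region groups: east:{2,7} north:{4} south:{1,5,6} west:{3,8}
Ordered by (a.id, b.id); first 5.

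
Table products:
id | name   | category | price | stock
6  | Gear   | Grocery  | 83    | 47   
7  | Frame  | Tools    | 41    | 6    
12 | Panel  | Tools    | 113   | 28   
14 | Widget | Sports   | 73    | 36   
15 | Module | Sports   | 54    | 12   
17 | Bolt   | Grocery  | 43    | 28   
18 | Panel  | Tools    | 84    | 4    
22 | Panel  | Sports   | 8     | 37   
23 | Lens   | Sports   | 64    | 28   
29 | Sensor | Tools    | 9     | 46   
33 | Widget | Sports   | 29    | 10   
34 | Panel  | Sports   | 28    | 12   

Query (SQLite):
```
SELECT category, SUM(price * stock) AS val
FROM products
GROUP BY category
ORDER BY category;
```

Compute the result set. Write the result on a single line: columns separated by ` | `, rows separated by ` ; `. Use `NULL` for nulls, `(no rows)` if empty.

For each row compute price * stock.
Group by category; take SUM of the expression per group.
  Grocery: ids {6, 17} → SUM(price * stock)=5105
  Sports: ids {14, 15, 22, 23, 33, 34} → SUM(price * stock)=5990
  Tools: ids {7, 12, 18, 29} → SUM(price * stock)=4160

Grocery | 5105 ; Sports | 5990 ; Tools | 4160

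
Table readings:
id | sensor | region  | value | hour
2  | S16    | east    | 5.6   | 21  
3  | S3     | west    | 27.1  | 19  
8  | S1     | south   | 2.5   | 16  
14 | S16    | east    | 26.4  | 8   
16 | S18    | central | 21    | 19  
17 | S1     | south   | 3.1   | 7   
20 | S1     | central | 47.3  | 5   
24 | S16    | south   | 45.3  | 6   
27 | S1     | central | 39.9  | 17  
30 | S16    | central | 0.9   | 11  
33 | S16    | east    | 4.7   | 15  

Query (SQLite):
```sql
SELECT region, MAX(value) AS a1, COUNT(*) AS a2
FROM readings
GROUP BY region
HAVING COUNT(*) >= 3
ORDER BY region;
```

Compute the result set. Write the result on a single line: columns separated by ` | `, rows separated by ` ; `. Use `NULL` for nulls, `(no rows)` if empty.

central | 47.3 | 4 ; east | 26.4 | 3 ; south | 45.3 | 3

Group readings by region.
Per group compute: MAX(value), COUNT(*).
HAVING: drop groups with fewer than 3 rows.
  central: ids {16, 20, 27, 30} → MAX(value)=47.3, COUNT(*)=4
  east: ids {2, 14, 33} → MAX(value)=26.4, COUNT(*)=3
  south: ids {8, 17, 24} → MAX(value)=45.3, COUNT(*)=3
  west: ids {3} → MAX(value)=27.1, COUNT(*)=1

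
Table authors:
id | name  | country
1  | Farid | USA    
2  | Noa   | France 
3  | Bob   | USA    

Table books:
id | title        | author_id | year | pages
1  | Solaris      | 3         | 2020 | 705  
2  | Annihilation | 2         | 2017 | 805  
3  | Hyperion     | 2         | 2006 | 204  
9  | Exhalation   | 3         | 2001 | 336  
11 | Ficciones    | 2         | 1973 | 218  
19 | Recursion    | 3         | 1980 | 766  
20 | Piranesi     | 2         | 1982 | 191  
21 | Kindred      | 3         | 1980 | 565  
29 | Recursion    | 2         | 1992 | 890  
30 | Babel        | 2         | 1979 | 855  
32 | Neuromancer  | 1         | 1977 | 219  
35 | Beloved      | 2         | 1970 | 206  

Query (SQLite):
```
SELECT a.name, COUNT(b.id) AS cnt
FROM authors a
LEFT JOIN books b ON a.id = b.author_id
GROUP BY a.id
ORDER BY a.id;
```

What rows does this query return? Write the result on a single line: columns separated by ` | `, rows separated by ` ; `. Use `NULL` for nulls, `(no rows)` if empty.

LEFT JOIN keeps every authors row; unmatched ones get NULL for books columns.
Group by authors.id and compute COUNT(b.id). COUNT(col) of an all-NULL group is 0.
  1: ids {32} → COUNT(b.id)=1
  2: ids {2, 3, 11, 20, 29, 30, 35} → COUNT(b.id)=7
  3: ids {1, 9, 19, 21} → COUNT(b.id)=4

Farid | 1 ; Noa | 7 ; Bob | 4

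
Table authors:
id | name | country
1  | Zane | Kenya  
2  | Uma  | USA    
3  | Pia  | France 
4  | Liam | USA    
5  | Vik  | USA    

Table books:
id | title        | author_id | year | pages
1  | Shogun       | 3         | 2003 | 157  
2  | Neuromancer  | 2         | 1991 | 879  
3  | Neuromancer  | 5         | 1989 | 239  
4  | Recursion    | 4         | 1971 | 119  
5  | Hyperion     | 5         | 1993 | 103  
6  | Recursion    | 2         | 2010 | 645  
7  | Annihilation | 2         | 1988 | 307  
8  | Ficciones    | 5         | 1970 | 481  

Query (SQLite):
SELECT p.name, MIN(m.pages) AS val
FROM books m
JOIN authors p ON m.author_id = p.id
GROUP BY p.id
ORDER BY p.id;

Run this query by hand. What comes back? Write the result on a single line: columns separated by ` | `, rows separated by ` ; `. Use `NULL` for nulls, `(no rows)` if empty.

Join each books row to its authors via author_id.
Group joined rows by authors.id; compute MIN(m.pages) per group.
  2: ids {2, 6, 7} → MIN(m.pages)=307
  3: ids {1} → MIN(m.pages)=157
  4: ids {4} → MIN(m.pages)=119
  5: ids {3, 5, 8} → MIN(m.pages)=103

Uma | 307 ; Pia | 157 ; Liam | 119 ; Vik | 103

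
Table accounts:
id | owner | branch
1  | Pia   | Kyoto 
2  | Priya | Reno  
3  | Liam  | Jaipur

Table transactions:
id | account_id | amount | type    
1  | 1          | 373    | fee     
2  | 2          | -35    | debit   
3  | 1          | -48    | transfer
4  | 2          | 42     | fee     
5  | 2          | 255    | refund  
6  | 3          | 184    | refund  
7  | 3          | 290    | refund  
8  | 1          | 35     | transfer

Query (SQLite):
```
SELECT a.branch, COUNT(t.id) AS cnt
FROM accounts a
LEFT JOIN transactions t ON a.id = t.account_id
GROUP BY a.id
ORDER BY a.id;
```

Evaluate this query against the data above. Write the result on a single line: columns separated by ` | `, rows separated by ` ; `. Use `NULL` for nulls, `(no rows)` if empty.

LEFT JOIN keeps every accounts row; unmatched ones get NULL for transactions columns.
Group by accounts.id and compute COUNT(t.id). COUNT(col) of an all-NULL group is 0.
  1: ids {1, 3, 8} → COUNT(t.id)=3
  2: ids {2, 4, 5} → COUNT(t.id)=3
  3: ids {6, 7} → COUNT(t.id)=2

Kyoto | 3 ; Reno | 3 ; Jaipur | 2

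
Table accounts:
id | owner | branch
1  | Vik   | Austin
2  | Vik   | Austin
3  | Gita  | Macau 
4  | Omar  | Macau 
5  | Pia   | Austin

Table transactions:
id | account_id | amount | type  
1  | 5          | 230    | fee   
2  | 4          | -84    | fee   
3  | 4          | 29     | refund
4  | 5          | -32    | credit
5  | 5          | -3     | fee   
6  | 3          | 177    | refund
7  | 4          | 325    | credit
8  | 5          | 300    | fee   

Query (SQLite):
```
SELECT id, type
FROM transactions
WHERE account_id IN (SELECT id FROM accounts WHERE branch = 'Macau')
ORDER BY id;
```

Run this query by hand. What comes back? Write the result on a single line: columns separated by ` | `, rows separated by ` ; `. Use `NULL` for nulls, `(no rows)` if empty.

Inner query: accounts.id where branch = 'Macau'.
Outer: keep transactions rows whose account_id is in that set.
Inner query → {3, 4}

2 | fee ; 3 | refund ; 6 | refund ; 7 | credit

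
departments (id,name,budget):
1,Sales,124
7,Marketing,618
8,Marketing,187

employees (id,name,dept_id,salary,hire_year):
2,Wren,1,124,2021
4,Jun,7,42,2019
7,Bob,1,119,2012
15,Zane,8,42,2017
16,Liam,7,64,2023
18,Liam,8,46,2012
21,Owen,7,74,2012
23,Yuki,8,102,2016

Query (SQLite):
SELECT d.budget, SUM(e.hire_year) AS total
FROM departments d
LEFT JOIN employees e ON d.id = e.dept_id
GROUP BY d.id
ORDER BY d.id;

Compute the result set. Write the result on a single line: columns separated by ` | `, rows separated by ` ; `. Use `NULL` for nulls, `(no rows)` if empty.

124 | 4033 ; 618 | 6054 ; 187 | 6045

LEFT JOIN keeps every departments row; unmatched ones get NULL for employees columns.
Group by departments.id and compute SUM(e.hire_year). SUM over an all-NULL group is NULL.
  1: ids {2, 7} → SUM(e.hire_year)=4033
  7: ids {4, 16, 21} → SUM(e.hire_year)=6054
  8: ids {15, 18, 23} → SUM(e.hire_year)=6045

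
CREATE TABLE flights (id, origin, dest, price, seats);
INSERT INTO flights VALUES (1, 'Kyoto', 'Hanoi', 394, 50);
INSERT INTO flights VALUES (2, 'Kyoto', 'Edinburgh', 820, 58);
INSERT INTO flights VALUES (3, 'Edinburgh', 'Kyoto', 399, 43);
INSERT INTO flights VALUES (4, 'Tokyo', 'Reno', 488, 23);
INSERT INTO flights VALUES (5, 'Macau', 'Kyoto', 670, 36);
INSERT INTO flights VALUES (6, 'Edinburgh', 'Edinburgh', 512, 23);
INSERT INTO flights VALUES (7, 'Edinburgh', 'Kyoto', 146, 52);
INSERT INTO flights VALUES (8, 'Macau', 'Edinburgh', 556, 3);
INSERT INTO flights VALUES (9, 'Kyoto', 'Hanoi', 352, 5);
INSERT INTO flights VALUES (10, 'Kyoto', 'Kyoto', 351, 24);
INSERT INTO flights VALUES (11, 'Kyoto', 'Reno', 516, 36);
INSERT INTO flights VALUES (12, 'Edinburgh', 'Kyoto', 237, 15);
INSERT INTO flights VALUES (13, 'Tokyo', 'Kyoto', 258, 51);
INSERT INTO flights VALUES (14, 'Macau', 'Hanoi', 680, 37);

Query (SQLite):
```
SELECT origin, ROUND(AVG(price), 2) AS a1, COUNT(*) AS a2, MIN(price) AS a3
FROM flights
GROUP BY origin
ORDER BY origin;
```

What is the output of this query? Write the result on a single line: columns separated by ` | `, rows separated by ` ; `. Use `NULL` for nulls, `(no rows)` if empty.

Group flights by origin.
Per group compute: ROUND(AVG(price), 2), COUNT(*), MIN(price).
  Edinburgh: ids {3, 6, 7, 12} → ROUND(AVG(price), 2)=323.5, COUNT(*)=4, MIN(price)=146
  Kyoto: ids {1, 2, 9, 10, 11} → ROUND(AVG(price), 2)=486.6, COUNT(*)=5, MIN(price)=351
  Macau: ids {5, 8, 14} → ROUND(AVG(price), 2)=635.33, COUNT(*)=3, MIN(price)=556
  Tokyo: ids {4, 13} → ROUND(AVG(price), 2)=373, COUNT(*)=2, MIN(price)=258

Edinburgh | 323.5 | 4 | 146 ; Kyoto | 486.6 | 5 | 351 ; Macau | 635.33 | 3 | 556 ; Tokyo | 373 | 2 | 258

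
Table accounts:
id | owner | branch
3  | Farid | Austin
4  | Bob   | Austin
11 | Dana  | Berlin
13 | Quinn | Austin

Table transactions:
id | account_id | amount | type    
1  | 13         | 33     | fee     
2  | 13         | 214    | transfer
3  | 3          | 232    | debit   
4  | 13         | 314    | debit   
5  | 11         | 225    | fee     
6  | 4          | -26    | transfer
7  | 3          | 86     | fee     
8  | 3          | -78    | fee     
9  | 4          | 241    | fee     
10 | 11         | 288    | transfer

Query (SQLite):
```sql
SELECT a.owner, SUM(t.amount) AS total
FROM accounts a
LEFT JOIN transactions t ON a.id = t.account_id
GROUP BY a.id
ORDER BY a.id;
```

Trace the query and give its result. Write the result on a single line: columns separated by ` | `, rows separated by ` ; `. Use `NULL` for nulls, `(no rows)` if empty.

LEFT JOIN keeps every accounts row; unmatched ones get NULL for transactions columns.
Group by accounts.id and compute SUM(t.amount). SUM over an all-NULL group is NULL.
  3: ids {3, 7, 8} → SUM(t.amount)=240
  4: ids {6, 9} → SUM(t.amount)=215
  11: ids {5, 10} → SUM(t.amount)=513
  13: ids {1, 2, 4} → SUM(t.amount)=561

Farid | 240 ; Bob | 215 ; Dana | 513 ; Quinn | 561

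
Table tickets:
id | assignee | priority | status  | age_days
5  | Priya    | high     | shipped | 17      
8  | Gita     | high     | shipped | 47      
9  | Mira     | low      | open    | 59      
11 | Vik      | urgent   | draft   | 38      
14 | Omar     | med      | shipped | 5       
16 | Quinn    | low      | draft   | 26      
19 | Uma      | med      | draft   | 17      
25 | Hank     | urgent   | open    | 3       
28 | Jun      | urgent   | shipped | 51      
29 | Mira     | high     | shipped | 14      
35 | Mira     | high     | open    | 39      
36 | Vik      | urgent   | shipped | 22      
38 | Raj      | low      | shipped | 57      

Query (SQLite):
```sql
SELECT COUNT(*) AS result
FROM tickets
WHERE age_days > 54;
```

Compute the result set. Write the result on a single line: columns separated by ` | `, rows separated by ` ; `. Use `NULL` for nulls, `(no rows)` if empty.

2

Rows where age_days > 54 → age_days values: [59, 57].
COUNT(*) counts rows → 2.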